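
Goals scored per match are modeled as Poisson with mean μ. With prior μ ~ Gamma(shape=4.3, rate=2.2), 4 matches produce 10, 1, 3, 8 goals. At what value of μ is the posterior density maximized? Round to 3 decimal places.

4.081

Σ counts = 22. Posterior: Gamma(shape = 4.3+22 = 26.3, rate = 2.2+4 = 6.2).
Mode = (α−1)/β = 25.3/6.2 = 4.081.
Mean = α/β = 26.3/6.2 = 4.242.
This is the posterior mode — the MAP estimate.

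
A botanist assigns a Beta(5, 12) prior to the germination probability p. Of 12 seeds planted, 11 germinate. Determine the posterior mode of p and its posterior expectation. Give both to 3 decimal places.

Posterior: Beta(5+11, 12+1) = Beta(16, 13).
Mode = (16−1)/(16+13−2) = 15/27 = 0.556.
Mean = 16/(16+13) = 16/29 = 0.552.
Left-skewed posterior ⇒ mean < mode.

MAP = 0.556; posterior mean = 0.552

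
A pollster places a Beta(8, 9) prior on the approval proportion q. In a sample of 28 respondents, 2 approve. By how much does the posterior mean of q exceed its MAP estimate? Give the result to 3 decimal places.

0.013

Posterior: Beta(8+2, 9+26) = Beta(10, 35).
Mode = (10−1)/(10+35−2) = 9/43 = 0.209.
Mean = 10/(10+35) = 10/45 = 0.222.
Difference = 0.222 − 0.209 = 0.013.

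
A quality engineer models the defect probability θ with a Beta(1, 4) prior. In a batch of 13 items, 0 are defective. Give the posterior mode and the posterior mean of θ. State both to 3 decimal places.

Posterior: Beta(1+0, 4+13) = Beta(1, 17).
Since α = 1 ≤ 1 and β > 1, the Beta density is monotone decreasing on [0,1]; the mode is at 0.
Mean = 1/(1+17) = 0.056.

MAP = 0.000; posterior mean = 0.056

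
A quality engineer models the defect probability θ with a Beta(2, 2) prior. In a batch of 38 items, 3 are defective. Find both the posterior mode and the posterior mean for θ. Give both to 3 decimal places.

MAP = 0.100; posterior mean = 0.119

Posterior: Beta(2+3, 2+35) = Beta(5, 37).
Mode = (5−1)/(5+37−2) = 4/40 = 0.100.
Mean = 5/(5+37) = 5/42 = 0.119.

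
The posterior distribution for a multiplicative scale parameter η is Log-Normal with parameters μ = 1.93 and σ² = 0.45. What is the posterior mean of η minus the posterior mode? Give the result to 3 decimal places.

4.235

Mode = exp(μ − σ²) = exp(1.48) = 4.393.
Mean = exp(μ + σ²/2) = exp(2.155) = 8.628.
Difference = 8.628 − 4.393 = 4.235.
The posterior is right-skewed, so the mean exceeds the mode.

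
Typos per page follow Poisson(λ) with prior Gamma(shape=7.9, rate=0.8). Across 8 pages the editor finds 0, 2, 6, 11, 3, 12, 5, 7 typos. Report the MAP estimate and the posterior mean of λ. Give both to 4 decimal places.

Σ counts = 46. Posterior: Gamma(shape = 7.9+46 = 53.9, rate = 0.8+8 = 8.8).
Mode = (α−1)/β = 52.9/8.8 = 6.0114.
Mean = α/β = 53.9/8.8 = 6.1250.

λ_MAP = 6.0114, E[λ|data] = 6.1250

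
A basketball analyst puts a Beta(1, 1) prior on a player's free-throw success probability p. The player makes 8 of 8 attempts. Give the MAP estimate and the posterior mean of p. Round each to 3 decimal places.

MAP = 1.000, posterior mean = 0.900

Posterior: Beta(1+8, 1+0) = Beta(9, 1).
Since β = 1 ≤ 1 and α > 1, the Beta density is monotone increasing on [0,1]; the mode is at 1.
Mean = 9/(9+1) = 0.900.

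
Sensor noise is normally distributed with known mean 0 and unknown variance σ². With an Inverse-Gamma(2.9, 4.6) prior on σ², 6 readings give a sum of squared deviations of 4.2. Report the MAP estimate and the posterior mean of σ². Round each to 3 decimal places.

Posterior: Inverse-Gamma(shape = 2.9+6/2 = 5.9, scale = 4.6+4.2/2 = 6.7).
Mode = β/(α+1) = 6.7/6.9 = 0.971.
Mean = β/(α−1) = 6.7/4.9 = 1.367.
Mean > mode: the posterior has a right tail.

MAP: 0.971. Posterior mean: 1.367.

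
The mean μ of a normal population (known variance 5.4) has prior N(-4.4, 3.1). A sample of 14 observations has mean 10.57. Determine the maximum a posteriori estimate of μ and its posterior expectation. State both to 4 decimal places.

Posterior for μ is Normal. Precision-weighted mean: (1/3.1·-4.4 + 14/5.4·10.57) / (1/3.1 + 14/5.4) = 8.9135.
A Normal posterior is symmetric, so mode = mean.

MAP = 8.9135; posterior mean = 8.9135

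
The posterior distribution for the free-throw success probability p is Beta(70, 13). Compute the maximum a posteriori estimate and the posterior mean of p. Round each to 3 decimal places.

p_MAP = 0.852, E[p|data] = 0.843

Mode = (70−1)/(70+13−2) = 69/81 = 0.852.
Mean = 70/(70+13) = 70/83 = 0.843.
The mean is pulled below the mode by the posterior's left skew.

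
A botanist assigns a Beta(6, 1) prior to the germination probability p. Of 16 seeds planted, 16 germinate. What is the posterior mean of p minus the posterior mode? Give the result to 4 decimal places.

-0.0435

Posterior: Beta(6+16, 1+0) = Beta(22, 1).
Since β = 1 ≤ 1 and α > 1, the Beta density is monotone increasing on [0,1]; the mode is at 1.
Mean = 22/(22+1) = 0.9565.
Difference = 0.9565 − 1.0000 = -0.0435.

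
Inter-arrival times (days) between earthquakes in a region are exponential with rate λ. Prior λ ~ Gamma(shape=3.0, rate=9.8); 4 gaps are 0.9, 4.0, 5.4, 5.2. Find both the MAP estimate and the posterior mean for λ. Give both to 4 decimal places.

Σ times = 15.5. Posterior: Gamma(shape = 3.0+4 = 7.0, rate = 9.8+15.5 = 25.3).
Mode = (α−1)/β = 6.0/25.3 = 0.2372.
Mean = α/β = 7.0/25.3 = 0.2767.

λ_MAP = 0.2372, E[λ|data] = 0.2767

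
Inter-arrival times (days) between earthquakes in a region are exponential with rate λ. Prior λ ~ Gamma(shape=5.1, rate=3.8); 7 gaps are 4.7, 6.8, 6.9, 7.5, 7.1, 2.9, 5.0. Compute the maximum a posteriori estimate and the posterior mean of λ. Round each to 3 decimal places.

λ_MAP = 0.248, E[λ|data] = 0.271

Σ times = 40.9. Posterior: Gamma(shape = 5.1+7 = 12.1, rate = 3.8+40.9 = 44.7).
Mode = (α−1)/β = 11.1/44.7 = 0.248.
Mean = α/β = 12.1/44.7 = 0.271.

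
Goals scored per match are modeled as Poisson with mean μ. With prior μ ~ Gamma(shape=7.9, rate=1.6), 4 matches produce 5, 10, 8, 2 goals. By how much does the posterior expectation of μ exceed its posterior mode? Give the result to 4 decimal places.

Σ counts = 25. Posterior: Gamma(shape = 7.9+25 = 32.9, rate = 1.6+4 = 5.6).
Mode = (α−1)/β = 31.9/5.6 = 5.6964.
Mean = α/β = 32.9/5.6 = 5.8750.
Difference = 5.8750 − 5.6964 = 0.1786.

0.1786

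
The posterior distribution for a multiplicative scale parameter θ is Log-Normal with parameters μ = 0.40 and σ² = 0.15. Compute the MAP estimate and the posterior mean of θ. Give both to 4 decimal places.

MAP = 1.2840; posterior mean = 1.6080

Mode = exp(μ − σ²) = exp(0.25) = 1.2840.
Mean = exp(μ + σ²/2) = exp(0.475) = 1.6080.
The mean is pulled above the mode by the posterior's right skew.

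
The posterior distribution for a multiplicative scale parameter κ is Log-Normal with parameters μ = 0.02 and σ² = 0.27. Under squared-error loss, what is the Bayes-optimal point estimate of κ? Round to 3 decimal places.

Mode = exp(μ − σ²) = exp(-0.25) = 0.779.
Mean = exp(μ + σ²/2) = exp(0.155) = 1.168.
Squared-error loss ⇒ the optimal estimator is the posterior mean.

1.168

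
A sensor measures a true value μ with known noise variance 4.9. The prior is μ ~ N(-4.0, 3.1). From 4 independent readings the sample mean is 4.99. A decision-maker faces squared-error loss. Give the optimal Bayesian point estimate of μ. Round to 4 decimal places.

2.4437

Posterior for μ is Normal. Precision-weighted mean: (1/3.1·-4.0 + 4/4.9·4.99) / (1/3.1 + 4/4.9) = 2.4437.
A Normal posterior is symmetric, so mode = mean.
Squared-error loss ⇒ the optimal estimator is the posterior mean.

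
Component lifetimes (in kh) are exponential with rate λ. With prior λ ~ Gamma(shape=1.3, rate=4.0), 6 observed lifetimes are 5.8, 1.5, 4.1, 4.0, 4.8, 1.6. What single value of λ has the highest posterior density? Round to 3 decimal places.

Σ times = 21.8. Posterior: Gamma(shape = 1.3+6 = 7.3, rate = 4.0+21.8 = 25.8).
Mode = (α−1)/β = 6.3/25.8 = 0.244.
Mean = α/β = 7.3/25.8 = 0.283.
This is the posterior mode — the MAP estimate.

0.244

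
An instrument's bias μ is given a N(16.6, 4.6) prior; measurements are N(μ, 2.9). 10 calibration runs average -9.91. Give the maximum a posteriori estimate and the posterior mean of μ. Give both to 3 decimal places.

Posterior for μ is Normal. Precision-weighted mean: (1/4.6·16.6 + 10/2.9·-9.91) / (1/4.6 + 10/2.9) = -8.338.
A Normal posterior is symmetric, so mode = mean.

MAP = -8.338; posterior mean = -8.338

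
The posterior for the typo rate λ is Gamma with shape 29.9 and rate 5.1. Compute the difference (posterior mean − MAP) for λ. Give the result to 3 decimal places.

0.196

Mode = (α−1)/β = 28.9/5.1 = 5.667.
Mean = α/β = 29.9/5.1 = 5.863.
Difference = 5.863 − 5.667 = 0.196.
Right-skewed posterior ⇒ mode < mean.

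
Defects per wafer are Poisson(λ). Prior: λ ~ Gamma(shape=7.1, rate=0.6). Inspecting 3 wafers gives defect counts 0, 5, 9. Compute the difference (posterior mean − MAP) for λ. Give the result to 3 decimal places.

0.278

Σ counts = 14. Posterior: Gamma(shape = 7.1+14 = 21.1, rate = 0.6+3 = 3.6).
Mode = (α−1)/β = 20.1/3.6 = 5.583.
Mean = α/β = 21.1/3.6 = 5.861.
Difference = 5.861 − 5.583 = 0.278.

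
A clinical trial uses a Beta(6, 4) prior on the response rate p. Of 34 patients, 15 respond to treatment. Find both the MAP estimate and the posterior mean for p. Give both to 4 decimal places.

Posterior: Beta(6+15, 4+19) = Beta(21, 23).
Mode = (21−1)/(21+23−2) = 20/42 = 0.4762.
Mean = 21/(21+23) = 21/44 = 0.4773.
The posterior is right-skewed, so the mean exceeds the mode.

MAP estimate = 0.4762, posterior mean = 0.4773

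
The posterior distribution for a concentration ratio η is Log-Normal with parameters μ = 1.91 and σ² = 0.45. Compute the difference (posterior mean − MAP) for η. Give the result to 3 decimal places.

Mode = exp(μ − σ²) = exp(1.46) = 4.306.
Mean = exp(μ + σ²/2) = exp(2.135) = 8.457.
Difference = 8.457 − 4.306 = 4.151.
The mean is pulled above the mode by the posterior's right skew.

4.151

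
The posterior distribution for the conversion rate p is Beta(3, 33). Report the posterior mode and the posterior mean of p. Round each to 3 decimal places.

posterior mode = 0.059, posterior mean = 0.083

Mode = (3−1)/(3+33−2) = 2/34 = 0.059.
Mean = 3/(3+33) = 3/36 = 0.083.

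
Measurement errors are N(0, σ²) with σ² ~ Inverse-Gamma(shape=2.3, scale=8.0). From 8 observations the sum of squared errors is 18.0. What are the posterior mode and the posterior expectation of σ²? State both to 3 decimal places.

MAP = 2.329, posterior mean = 3.208

Posterior: Inverse-Gamma(shape = 2.3+8/2 = 6.3, scale = 8.0+18.0/2 = 17.0).
Mode = β/(α+1) = 17.0/7.3 = 2.329.
Mean = β/(α−1) = 17.0/5.3 = 3.208.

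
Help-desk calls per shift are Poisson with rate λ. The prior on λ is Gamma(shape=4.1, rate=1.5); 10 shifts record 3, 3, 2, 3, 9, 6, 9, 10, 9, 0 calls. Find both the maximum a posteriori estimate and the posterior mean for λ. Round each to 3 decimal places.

Σ counts = 54. Posterior: Gamma(shape = 4.1+54 = 58.1, rate = 1.5+10 = 11.5).
Mode = (α−1)/β = 57.1/11.5 = 4.965.
Mean = α/β = 58.1/11.5 = 5.052.

MAP: 4.965. Posterior mean: 5.052.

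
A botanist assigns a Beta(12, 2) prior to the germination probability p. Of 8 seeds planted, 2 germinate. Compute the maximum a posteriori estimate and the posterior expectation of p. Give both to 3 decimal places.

MAP: 0.650. Posterior mean: 0.636.

Posterior: Beta(12+2, 2+6) = Beta(14, 8).
Mode = (14−1)/(14+8−2) = 13/20 = 0.650.
Mean = 14/(14+8) = 14/22 = 0.636.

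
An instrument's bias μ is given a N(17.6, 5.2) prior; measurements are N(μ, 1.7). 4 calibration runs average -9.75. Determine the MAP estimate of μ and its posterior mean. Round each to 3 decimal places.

Posterior for μ is Normal. Precision-weighted mean: (1/5.2·17.6 + 4/1.7·-9.75) / (1/5.2 + 4/1.7) = -7.684.
A Normal posterior is symmetric, so mode = mean.

MAP = -7.684; posterior mean = -7.684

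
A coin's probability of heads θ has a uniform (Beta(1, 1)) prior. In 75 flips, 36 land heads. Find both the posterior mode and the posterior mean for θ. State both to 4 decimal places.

θ_MAP = 0.4800, E[θ|data] = 0.4805

Posterior: Beta(1+36, 1+39) = Beta(37, 40).
Mode = (37−1)/(37+40−2) = 36/75 = 0.4800.
With a flat prior the MAP equals the MLE, 36/75.
Mean = 37/(37+40) = 37/77 = 0.4805.
The posterior is right-skewed, so the mean exceeds the mode.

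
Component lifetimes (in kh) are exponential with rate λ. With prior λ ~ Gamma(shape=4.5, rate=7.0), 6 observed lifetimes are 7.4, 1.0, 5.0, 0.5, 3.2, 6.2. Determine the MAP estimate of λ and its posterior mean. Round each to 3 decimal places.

MAP: 0.314. Posterior mean: 0.347.

Σ times = 23.3. Posterior: Gamma(shape = 4.5+6 = 10.5, rate = 7.0+23.3 = 30.3).
Mode = (α−1)/β = 9.5/30.3 = 0.314.
Mean = α/β = 10.5/30.3 = 0.347.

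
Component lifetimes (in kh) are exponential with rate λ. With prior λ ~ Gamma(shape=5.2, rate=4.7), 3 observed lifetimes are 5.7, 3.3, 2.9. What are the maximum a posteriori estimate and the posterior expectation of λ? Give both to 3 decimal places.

λ_MAP = 0.434, E[λ|data] = 0.494

Σ times = 11.9. Posterior: Gamma(shape = 5.2+3 = 8.2, rate = 4.7+11.9 = 16.6).
Mode = (α−1)/β = 7.2/16.6 = 0.434.
Mean = α/β = 8.2/16.6 = 0.494.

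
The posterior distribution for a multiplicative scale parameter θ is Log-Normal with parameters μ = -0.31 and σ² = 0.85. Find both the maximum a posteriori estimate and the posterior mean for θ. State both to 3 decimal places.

MAP = 0.313; posterior mean = 1.122

Mode = exp(μ − σ²) = exp(-1.16) = 0.313.
Mean = exp(μ + σ²/2) = exp(0.115) = 1.122.
The posterior is right-skewed, so the mean exceeds the mode.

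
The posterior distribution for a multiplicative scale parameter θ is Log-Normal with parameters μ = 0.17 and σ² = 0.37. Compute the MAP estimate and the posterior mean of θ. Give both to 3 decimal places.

Mode = exp(μ − σ²) = exp(-0.20) = 0.819.
Mean = exp(μ + σ²/2) = exp(0.355) = 1.426.

MAP = 0.819, posterior mean = 1.426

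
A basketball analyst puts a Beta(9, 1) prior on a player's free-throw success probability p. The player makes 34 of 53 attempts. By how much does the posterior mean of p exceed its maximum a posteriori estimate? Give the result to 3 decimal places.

Posterior: Beta(9+34, 1+19) = Beta(43, 20).
Mode = (43−1)/(43+20−2) = 42/61 = 0.689.
Mean = 43/(43+20) = 43/63 = 0.683.
Difference = 0.683 − 0.689 = -0.006.

-0.006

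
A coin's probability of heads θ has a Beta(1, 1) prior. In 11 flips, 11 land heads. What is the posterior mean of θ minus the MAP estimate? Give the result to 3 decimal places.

-0.077

Posterior: Beta(1+11, 1+0) = Beta(12, 1).
Since β = 1 ≤ 1 and α > 1, the Beta density is monotone increasing on [0,1]; the mode is at 1.
Mean = 12/(12+1) = 0.923.
Difference = 0.923 − 1.000 = -0.077.
The posterior is left-skewed, so the mode exceeds the mean.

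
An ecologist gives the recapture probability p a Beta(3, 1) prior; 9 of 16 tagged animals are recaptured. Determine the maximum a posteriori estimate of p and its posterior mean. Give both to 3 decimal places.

maximum a posteriori estimate = 0.611, posterior mean = 0.600

Posterior: Beta(3+9, 1+7) = Beta(12, 8).
Mode = (12−1)/(12+8−2) = 11/18 = 0.611.
Mean = 12/(12+8) = 12/20 = 0.600.
Mode > mean: the posterior has a left tail.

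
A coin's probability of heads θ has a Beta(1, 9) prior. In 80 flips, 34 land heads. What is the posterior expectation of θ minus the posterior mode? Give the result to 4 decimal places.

Posterior: Beta(1+34, 9+46) = Beta(35, 55).
Mode = (35−1)/(35+55−2) = 34/88 = 0.3864.
Mean = 35/(35+55) = 35/90 = 0.3889.
Difference = 0.3889 − 0.3864 = 0.0025.
Mean > mode: the posterior has a right tail.

0.0025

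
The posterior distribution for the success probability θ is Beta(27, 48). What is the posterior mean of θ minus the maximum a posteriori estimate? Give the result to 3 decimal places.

0.004

Mode = (27−1)/(27+48−2) = 26/73 = 0.356.
Mean = 27/(27+48) = 27/75 = 0.360.
Difference = 0.360 − 0.356 = 0.004.
The mean is pulled above the mode by the posterior's right skew.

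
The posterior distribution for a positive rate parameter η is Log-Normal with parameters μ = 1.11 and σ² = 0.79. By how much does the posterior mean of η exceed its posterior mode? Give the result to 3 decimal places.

3.127

Mode = exp(μ − σ²) = exp(0.32) = 1.377.
Mean = exp(μ + σ²/2) = exp(1.505) = 4.504.
Difference = 4.504 − 1.377 = 3.127.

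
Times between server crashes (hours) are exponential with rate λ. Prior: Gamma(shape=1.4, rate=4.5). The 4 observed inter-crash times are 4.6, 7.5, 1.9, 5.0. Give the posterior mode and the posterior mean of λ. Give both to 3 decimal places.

posterior mode = 0.187, posterior mean = 0.230

Σ times = 19.0. Posterior: Gamma(shape = 1.4+4 = 5.4, rate = 4.5+19.0 = 23.5).
Mode = (α−1)/β = 4.4/23.5 = 0.187.
Mean = α/β = 5.4/23.5 = 0.230.
Mean > mode: the posterior has a right tail.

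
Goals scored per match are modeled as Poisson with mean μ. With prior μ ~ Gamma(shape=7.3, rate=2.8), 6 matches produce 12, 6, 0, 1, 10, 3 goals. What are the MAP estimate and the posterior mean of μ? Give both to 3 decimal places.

MAP: 4.352. Posterior mean: 4.466.

Σ counts = 32. Posterior: Gamma(shape = 7.3+32 = 39.3, rate = 2.8+6 = 8.8).
Mode = (α−1)/β = 38.3/8.8 = 4.352.
Mean = α/β = 39.3/8.8 = 4.466.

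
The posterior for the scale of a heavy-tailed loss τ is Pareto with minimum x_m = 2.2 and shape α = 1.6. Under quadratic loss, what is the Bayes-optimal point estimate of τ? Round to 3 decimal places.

The Pareto density is strictly decreasing on [x_m, ∞), so the mode is x_m = 2.200.
Mean = α·x_m/(α−1) = 1.6·2.2/0.6 = 5.867.
Quadratic loss ⇒ the optimal estimator is the posterior mean.

5.867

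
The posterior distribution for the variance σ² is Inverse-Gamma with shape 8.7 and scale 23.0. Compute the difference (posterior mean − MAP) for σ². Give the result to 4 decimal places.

Mode = β/(α+1) = 23.0/9.7 = 2.3711.
Mean = β/(α−1) = 23.0/7.7 = 2.9870.
Difference = 2.9870 − 2.3711 = 0.6159.
The posterior is right-skewed, so the mean exceeds the mode.

0.6159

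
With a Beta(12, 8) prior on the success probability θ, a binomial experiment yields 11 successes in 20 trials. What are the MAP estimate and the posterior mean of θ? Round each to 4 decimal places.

MAP: 0.5789. Posterior mean: 0.5750.

Posterior: Beta(12+11, 8+9) = Beta(23, 17).
Mode = (23−1)/(23+17−2) = 22/38 = 0.5789.
Mean = 23/(23+17) = 23/40 = 0.5750.
Mode > mean: the posterior has a left tail.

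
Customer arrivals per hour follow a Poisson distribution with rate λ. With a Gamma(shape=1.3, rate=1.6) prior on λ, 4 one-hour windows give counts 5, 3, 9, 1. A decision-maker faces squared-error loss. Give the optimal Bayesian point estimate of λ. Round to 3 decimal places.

3.446

Σ counts = 18. Posterior: Gamma(shape = 1.3+18 = 19.3, rate = 1.6+4 = 5.6).
Mode = (α−1)/β = 18.3/5.6 = 3.268.
Mean = α/β = 19.3/5.6 = 3.446.
Squared-error loss ⇒ the optimal estimator is the posterior mean.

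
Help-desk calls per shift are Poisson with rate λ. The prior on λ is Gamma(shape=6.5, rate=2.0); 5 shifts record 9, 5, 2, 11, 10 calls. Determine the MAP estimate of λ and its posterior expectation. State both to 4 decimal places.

Σ counts = 37. Posterior: Gamma(shape = 6.5+37 = 43.5, rate = 2.0+5 = 7.0).
Mode = (α−1)/β = 42.5/7.0 = 6.0714.
Mean = α/β = 43.5/7.0 = 6.2143.

λ_MAP = 6.0714, E[λ|data] = 6.2143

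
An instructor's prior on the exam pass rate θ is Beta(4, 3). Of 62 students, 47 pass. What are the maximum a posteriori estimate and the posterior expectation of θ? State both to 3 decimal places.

MAP = 0.746, posterior mean = 0.739

Posterior: Beta(4+47, 3+15) = Beta(51, 18).
Mode = (51−1)/(51+18−2) = 50/67 = 0.746.
Mean = 51/(51+18) = 51/69 = 0.739.
Left-skewed posterior ⇒ mean < mode.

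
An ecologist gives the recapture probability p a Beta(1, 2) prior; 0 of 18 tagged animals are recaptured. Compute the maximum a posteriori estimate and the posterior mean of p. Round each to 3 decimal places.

p_MAP = 0.000, E[p|data] = 0.048

Posterior: Beta(1+0, 2+18) = Beta(1, 20).
Since α = 1 ≤ 1 and β > 1, the Beta density is monotone decreasing on [0,1]; the mode is at 0.
Mean = 1/(1+20) = 0.048.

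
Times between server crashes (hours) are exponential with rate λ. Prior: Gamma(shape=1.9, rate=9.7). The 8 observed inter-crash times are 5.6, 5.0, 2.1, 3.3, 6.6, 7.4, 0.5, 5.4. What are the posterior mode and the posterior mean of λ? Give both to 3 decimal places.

MAP: 0.195. Posterior mean: 0.217.

Σ times = 35.9. Posterior: Gamma(shape = 1.9+8 = 9.9, rate = 9.7+35.9 = 45.6).
Mode = (α−1)/β = 8.9/45.6 = 0.195.
Mean = α/β = 9.9/45.6 = 0.217.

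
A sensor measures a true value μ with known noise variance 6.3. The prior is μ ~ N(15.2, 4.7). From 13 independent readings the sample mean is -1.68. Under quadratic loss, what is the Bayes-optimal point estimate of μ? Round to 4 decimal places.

-0.1022

Posterior for μ is Normal. Precision-weighted mean: (1/4.7·15.2 + 13/6.3·-1.68) / (1/4.7 + 13/6.3) = -0.1022.
A Normal posterior is symmetric, so mode = mean.
Quadratic loss ⇒ the optimal estimator is the posterior mean.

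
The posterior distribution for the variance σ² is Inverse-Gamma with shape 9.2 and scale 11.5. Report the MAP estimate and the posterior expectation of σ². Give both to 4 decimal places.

MAP estimate = 1.1275, posterior expectation = 1.4024

Mode = β/(α+1) = 11.5/10.2 = 1.1275.
Mean = β/(α−1) = 11.5/8.2 = 1.4024.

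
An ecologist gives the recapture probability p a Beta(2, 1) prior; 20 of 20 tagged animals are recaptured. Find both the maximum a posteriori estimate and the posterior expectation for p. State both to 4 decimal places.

Posterior: Beta(2+20, 1+0) = Beta(22, 1).
Since β = 1 ≤ 1 and α > 1, the Beta density is monotone increasing on [0,1]; the mode is at 1.
Mean = 22/(22+1) = 0.9565.
Left-skewed posterior ⇒ mean < mode.

MAP: 1.0000. Posterior mean: 0.9565.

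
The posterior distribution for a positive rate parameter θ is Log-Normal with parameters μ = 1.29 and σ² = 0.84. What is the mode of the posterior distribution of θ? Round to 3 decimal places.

1.568

Mode = exp(μ − σ²) = exp(0.45) = 1.568.
Mean = exp(μ + σ²/2) = exp(1.710) = 5.529.
This is the posterior mode — the MAP estimate.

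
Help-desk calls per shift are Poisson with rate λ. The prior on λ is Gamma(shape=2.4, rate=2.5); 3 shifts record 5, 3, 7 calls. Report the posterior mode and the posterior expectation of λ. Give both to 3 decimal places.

Σ counts = 15. Posterior: Gamma(shape = 2.4+15 = 17.4, rate = 2.5+3 = 5.5).
Mode = (α−1)/β = 16.4/5.5 = 2.982.
Mean = α/β = 17.4/5.5 = 3.164.

MAP = 2.982; posterior mean = 3.164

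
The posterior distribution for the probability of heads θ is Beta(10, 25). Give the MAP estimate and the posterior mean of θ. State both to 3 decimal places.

θ_MAP = 0.273, E[θ|data] = 0.286

Mode = (10−1)/(10+25−2) = 9/33 = 0.273.
Mean = 10/(10+25) = 10/35 = 0.286.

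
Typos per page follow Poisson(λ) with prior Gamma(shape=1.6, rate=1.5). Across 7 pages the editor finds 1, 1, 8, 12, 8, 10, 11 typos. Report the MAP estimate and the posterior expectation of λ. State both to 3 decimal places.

MAP estimate = 6.071, posterior expectation = 6.188

Σ counts = 51. Posterior: Gamma(shape = 1.6+51 = 52.6, rate = 1.5+7 = 8.5).
Mode = (α−1)/β = 51.6/8.5 = 6.071.
Mean = α/β = 52.6/8.5 = 6.188.
The posterior is right-skewed, so the mean exceeds the mode.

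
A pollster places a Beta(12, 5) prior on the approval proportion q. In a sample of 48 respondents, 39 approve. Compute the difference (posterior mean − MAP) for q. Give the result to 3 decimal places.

-0.009

Posterior: Beta(12+39, 5+9) = Beta(51, 14).
Mode = (51−1)/(51+14−2) = 50/63 = 0.794.
Mean = 51/(51+14) = 51/65 = 0.785.
Difference = 0.785 − 0.794 = -0.009.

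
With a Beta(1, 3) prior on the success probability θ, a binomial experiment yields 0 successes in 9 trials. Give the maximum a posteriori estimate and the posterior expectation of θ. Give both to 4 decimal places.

MAP = 0.0000, posterior mean = 0.0769

Posterior: Beta(1+0, 3+9) = Beta(1, 12).
Since α = 1 ≤ 1 and β > 1, the Beta density is monotone decreasing on [0,1]; the mode is at 0.
Mean = 1/(1+12) = 0.0769.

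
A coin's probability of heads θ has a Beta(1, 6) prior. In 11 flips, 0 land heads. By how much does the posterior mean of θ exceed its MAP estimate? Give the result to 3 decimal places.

Posterior: Beta(1+0, 6+11) = Beta(1, 17).
Since α = 1 ≤ 1 and β > 1, the Beta density is monotone decreasing on [0,1]; the mode is at 0.
Mean = 1/(1+17) = 0.056.
Difference = 0.056 − 0.000 = 0.056.

0.056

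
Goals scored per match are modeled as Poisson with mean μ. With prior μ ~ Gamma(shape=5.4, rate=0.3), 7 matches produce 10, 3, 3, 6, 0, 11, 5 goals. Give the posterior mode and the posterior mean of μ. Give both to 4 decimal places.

Σ counts = 38. Posterior: Gamma(shape = 5.4+38 = 43.4, rate = 0.3+7 = 7.3).
Mode = (α−1)/β = 42.4/7.3 = 5.8082.
Mean = α/β = 43.4/7.3 = 5.9452.

MAP = 5.8082, posterior mean = 5.9452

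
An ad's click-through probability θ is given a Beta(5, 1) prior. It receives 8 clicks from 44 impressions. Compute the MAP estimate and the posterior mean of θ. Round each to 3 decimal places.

Posterior: Beta(5+8, 1+36) = Beta(13, 37).
Mode = (13−1)/(13+37−2) = 12/48 = 0.250.
Mean = 13/(13+37) = 13/50 = 0.260.
The posterior is right-skewed, so the mean exceeds the mode.

θ_MAP = 0.250, E[θ|data] = 0.260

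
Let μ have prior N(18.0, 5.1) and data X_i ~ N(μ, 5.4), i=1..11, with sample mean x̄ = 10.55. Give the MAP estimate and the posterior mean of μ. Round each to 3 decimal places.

μ_MAP = 11.204, E[μ|data] = 11.204

Posterior for μ is Normal. Precision-weighted mean: (1/5.1·18.0 + 11/5.4·10.55) / (1/5.1 + 11/5.4) = 11.204.
A Normal posterior is symmetric, so mode = mean.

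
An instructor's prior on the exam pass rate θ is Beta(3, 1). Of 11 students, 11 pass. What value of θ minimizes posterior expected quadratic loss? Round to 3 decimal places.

0.933

Posterior: Beta(3+11, 1+0) = Beta(14, 1).
Since β = 1 ≤ 1 and α > 1, the Beta density is monotone increasing on [0,1]; the mode is at 1.
Mean = 14/(14+1) = 0.933.
Quadratic loss ⇒ the optimal estimator is the posterior mean.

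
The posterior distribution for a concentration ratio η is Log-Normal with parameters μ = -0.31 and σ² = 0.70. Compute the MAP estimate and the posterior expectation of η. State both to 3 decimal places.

MAP: 0.364. Posterior mean: 1.041.

Mode = exp(μ − σ²) = exp(-1.01) = 0.364.
Mean = exp(μ + σ²/2) = exp(0.040) = 1.041.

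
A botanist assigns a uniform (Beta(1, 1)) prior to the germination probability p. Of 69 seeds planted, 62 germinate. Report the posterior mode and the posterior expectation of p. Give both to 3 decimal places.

MAP = 0.899, posterior mean = 0.887

Posterior: Beta(1+62, 1+7) = Beta(63, 8).
Mode = (63−1)/(63+8−2) = 62/69 = 0.899.
Mean = 63/(63+8) = 63/71 = 0.887.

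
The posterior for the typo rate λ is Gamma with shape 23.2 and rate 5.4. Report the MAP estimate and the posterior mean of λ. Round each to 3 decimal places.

MAP: 4.111. Posterior mean: 4.296.

Mode = (α−1)/β = 22.2/5.4 = 4.111.
Mean = α/β = 23.2/5.4 = 4.296.
The mean is pulled above the mode by the posterior's right skew.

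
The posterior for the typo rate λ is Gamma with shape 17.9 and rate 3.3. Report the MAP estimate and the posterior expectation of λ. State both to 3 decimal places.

MAP = 5.121, posterior mean = 5.424

Mode = (α−1)/β = 16.9/3.3 = 5.121.
Mean = α/β = 17.9/3.3 = 5.424.
The mean is pulled above the mode by the posterior's right skew.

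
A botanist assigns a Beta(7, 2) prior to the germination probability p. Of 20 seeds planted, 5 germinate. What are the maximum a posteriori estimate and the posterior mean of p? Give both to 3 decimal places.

Posterior: Beta(7+5, 2+15) = Beta(12, 17).
Mode = (12−1)/(12+17−2) = 11/27 = 0.407.
Mean = 12/(12+17) = 12/29 = 0.414.

MAP = 0.407; posterior mean = 0.414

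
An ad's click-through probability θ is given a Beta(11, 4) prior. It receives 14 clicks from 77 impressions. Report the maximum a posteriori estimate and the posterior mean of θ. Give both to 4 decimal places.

Posterior: Beta(11+14, 4+63) = Beta(25, 67).
Mode = (25−1)/(25+67−2) = 24/90 = 0.2667.
Mean = 25/(25+67) = 25/92 = 0.2717.

MAP = 0.2667, posterior mean = 0.2717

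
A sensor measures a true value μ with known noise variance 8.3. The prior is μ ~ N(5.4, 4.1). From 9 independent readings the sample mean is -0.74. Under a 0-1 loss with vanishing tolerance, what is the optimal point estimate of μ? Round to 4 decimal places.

Posterior for μ is Normal. Precision-weighted mean: (1/4.1·5.4 + 9/8.3·-0.74) / (1/4.1 + 9/8.3) = 0.3875.
A Normal posterior is symmetric, so mode = mean.
This is the posterior mode — the MAP estimate.

0.3875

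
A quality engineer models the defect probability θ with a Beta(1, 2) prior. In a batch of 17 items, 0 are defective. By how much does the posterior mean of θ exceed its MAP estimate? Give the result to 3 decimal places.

Posterior: Beta(1+0, 2+17) = Beta(1, 19).
Since α = 1 ≤ 1 and β > 1, the Beta density is monotone decreasing on [0,1]; the mode is at 0.
Mean = 1/(1+19) = 0.050.
Difference = 0.050 − 0.000 = 0.050.
The posterior is right-skewed, so the mean exceeds the mode.

0.050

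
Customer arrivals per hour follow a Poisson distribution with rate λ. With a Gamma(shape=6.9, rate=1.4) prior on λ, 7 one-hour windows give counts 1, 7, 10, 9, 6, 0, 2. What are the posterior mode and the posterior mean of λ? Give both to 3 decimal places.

λ_MAP = 4.869, E[λ|data] = 4.988

Σ counts = 35. Posterior: Gamma(shape = 6.9+35 = 41.9, rate = 1.4+7 = 8.4).
Mode = (α−1)/β = 40.9/8.4 = 4.869.
Mean = α/β = 41.9/8.4 = 4.988.
Mean > mode: the posterior has a right tail.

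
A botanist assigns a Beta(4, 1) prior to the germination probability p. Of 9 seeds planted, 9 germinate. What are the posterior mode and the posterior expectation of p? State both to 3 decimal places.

Posterior: Beta(4+9, 1+0) = Beta(13, 1).
Since β = 1 ≤ 1 and α > 1, the Beta density is monotone increasing on [0,1]; the mode is at 1.
Mean = 13/(13+1) = 0.929.

MAP: 1.000. Posterior mean: 0.929.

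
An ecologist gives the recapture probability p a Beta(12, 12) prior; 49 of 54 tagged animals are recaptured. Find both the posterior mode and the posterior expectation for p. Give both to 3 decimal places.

p_MAP = 0.789, E[p|data] = 0.782

Posterior: Beta(12+49, 12+5) = Beta(61, 17).
Mode = (61−1)/(61+17−2) = 60/76 = 0.789.
Mean = 61/(61+17) = 61/78 = 0.782.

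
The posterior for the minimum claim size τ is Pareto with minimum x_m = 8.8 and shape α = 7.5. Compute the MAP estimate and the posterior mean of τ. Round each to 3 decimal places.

The Pareto density is strictly decreasing on [x_m, ∞), so the mode is x_m = 8.800.
Mean = α·x_m/(α−1) = 7.5·8.8/6.5 = 10.154.
Right-skewed posterior ⇒ mode < mean.

MAP = 8.800; posterior mean = 10.154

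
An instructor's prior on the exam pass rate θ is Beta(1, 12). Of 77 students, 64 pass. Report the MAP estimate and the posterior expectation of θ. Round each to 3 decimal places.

θ_MAP = 0.727, E[θ|data] = 0.722

Posterior: Beta(1+64, 12+13) = Beta(65, 25).
Mode = (65−1)/(65+25−2) = 64/88 = 0.727.
Mean = 65/(65+25) = 65/90 = 0.722.
Mode > mean: the posterior has a left tail.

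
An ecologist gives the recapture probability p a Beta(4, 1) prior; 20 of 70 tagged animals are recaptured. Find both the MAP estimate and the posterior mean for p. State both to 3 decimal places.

p_MAP = 0.315, E[p|data] = 0.320

Posterior: Beta(4+20, 1+50) = Beta(24, 51).
Mode = (24−1)/(24+51−2) = 23/73 = 0.315.
Mean = 24/(24+51) = 24/75 = 0.320.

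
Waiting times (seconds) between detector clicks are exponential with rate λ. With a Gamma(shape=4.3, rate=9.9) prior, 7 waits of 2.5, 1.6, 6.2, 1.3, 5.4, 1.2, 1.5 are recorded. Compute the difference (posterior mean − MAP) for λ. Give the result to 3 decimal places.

0.034

Σ times = 19.7. Posterior: Gamma(shape = 4.3+7 = 11.3, rate = 9.9+19.7 = 29.6).
Mode = (α−1)/β = 10.3/29.6 = 0.348.
Mean = α/β = 11.3/29.6 = 0.382.
Difference = 0.382 − 0.348 = 0.034.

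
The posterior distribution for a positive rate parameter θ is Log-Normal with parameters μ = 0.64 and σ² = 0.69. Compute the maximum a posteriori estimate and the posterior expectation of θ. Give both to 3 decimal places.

MAP: 0.951. Posterior mean: 2.678.

Mode = exp(μ − σ²) = exp(-0.05) = 0.951.
Mean = exp(μ + σ²/2) = exp(0.985) = 2.678.
The mean is pulled above the mode by the posterior's right skew.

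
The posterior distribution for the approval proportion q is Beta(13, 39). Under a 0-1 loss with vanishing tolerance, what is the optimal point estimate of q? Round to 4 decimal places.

Mode = (13−1)/(13+39−2) = 12/50 = 0.2400.
Mean = 13/(13+39) = 13/52 = 0.2500.
This is the posterior mode — the MAP estimate.

0.2400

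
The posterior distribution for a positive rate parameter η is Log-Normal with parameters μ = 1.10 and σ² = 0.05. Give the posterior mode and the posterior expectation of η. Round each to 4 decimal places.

Mode = exp(μ − σ²) = exp(1.05) = 2.8577.
Mean = exp(μ + σ²/2) = exp(1.125) = 3.0802.

η_MAP = 2.8577, E[η|data] = 3.0802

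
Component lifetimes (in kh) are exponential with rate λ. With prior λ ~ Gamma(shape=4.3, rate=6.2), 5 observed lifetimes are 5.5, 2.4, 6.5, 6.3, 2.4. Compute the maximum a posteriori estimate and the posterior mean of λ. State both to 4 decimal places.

MAP: 0.2833. Posterior mean: 0.3174.

Σ times = 23.1. Posterior: Gamma(shape = 4.3+5 = 9.3, rate = 6.2+23.1 = 29.3).
Mode = (α−1)/β = 8.3/29.3 = 0.2833.
Mean = α/β = 9.3/29.3 = 0.3174.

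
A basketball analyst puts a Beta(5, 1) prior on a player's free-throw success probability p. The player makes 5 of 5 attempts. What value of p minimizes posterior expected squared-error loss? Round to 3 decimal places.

0.909

Posterior: Beta(5+5, 1+0) = Beta(10, 1).
Since β = 1 ≤ 1 and α > 1, the Beta density is monotone increasing on [0,1]; the mode is at 1.
Mean = 10/(10+1) = 0.909.
Squared-error loss ⇒ the optimal estimator is the posterior mean.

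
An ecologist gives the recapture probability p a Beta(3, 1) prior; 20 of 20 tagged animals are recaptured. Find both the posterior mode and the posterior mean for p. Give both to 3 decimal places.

posterior mode = 1.000, posterior mean = 0.958

Posterior: Beta(3+20, 1+0) = Beta(23, 1).
Since β = 1 ≤ 1 and α > 1, the Beta density is monotone increasing on [0,1]; the mode is at 1.
Mean = 23/(23+1) = 0.958.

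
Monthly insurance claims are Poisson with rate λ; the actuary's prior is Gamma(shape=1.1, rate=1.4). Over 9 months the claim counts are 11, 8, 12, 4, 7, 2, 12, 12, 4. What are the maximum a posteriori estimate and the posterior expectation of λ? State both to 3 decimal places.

λ_MAP = 6.933, E[λ|data] = 7.029

Σ counts = 72. Posterior: Gamma(shape = 1.1+72 = 73.1, rate = 1.4+9 = 10.4).
Mode = (α−1)/β = 72.1/10.4 = 6.933.
Mean = α/β = 73.1/10.4 = 7.029.
The mean is pulled above the mode by the posterior's right skew.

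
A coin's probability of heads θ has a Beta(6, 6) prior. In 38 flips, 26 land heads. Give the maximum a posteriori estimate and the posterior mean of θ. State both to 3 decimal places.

θ_MAP = 0.646, E[θ|data] = 0.640

Posterior: Beta(6+26, 6+12) = Beta(32, 18).
Mode = (32−1)/(32+18−2) = 31/48 = 0.646.
Mean = 32/(32+18) = 32/50 = 0.640.
Mode > mean: the posterior has a left tail.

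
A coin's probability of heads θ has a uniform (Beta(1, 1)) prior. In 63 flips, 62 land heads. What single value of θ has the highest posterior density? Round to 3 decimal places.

0.984

Posterior: Beta(1+62, 1+1) = Beta(63, 2).
Mode = (63−1)/(63+2−2) = 62/63 = 0.984.
With a flat prior the MAP equals the MLE, 62/63.
Mean = 63/(63+2) = 63/65 = 0.969.
This is the posterior mode — the MAP estimate.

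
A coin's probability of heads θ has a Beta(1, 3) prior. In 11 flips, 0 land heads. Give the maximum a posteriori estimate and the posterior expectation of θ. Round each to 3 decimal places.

MAP: 0.000. Posterior mean: 0.067.

Posterior: Beta(1+0, 3+11) = Beta(1, 14).
Since α = 1 ≤ 1 and β > 1, the Beta density is monotone decreasing on [0,1]; the mode is at 0.
Mean = 1/(1+14) = 0.067.
The mean is pulled above the mode by the posterior's right skew.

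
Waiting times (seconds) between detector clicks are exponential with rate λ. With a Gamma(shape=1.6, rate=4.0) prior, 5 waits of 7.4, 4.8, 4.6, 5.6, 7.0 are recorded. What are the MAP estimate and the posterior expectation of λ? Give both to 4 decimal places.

Σ times = 29.4. Posterior: Gamma(shape = 1.6+5 = 6.6, rate = 4.0+29.4 = 33.4).
Mode = (α−1)/β = 5.6/33.4 = 0.1677.
Mean = α/β = 6.6/33.4 = 0.1976.

MAP: 0.1677. Posterior mean: 0.1976.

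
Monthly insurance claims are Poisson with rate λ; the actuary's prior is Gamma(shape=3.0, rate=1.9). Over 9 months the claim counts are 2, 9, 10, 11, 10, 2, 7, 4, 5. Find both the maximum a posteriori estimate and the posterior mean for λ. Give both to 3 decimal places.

MAP = 5.688, posterior mean = 5.780

Σ counts = 60. Posterior: Gamma(shape = 3.0+60 = 63.0, rate = 1.9+9 = 10.9).
Mode = (α−1)/β = 62.0/10.9 = 5.688.
Mean = α/β = 63.0/10.9 = 5.780.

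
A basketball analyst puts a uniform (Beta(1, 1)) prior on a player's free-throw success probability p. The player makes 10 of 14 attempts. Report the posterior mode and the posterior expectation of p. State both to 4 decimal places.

MAP: 0.7143. Posterior mean: 0.6875.

Posterior: Beta(1+10, 1+4) = Beta(11, 5).
Mode = (11−1)/(11+5−2) = 10/14 = 0.7143.
Mean = 11/(11+5) = 11/16 = 0.6875.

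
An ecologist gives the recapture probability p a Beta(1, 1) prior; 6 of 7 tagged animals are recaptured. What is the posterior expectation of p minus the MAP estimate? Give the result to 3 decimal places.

Posterior: Beta(1+6, 1+1) = Beta(7, 2).
Mode = (7−1)/(7+2−2) = 6/7 = 0.857.
With a flat prior the MAP equals the MLE, 6/7.
Mean = 7/(7+2) = 7/9 = 0.778.
Difference = 0.778 − 0.857 = -0.079.
The posterior is left-skewed, so the mode exceeds the mean.

-0.079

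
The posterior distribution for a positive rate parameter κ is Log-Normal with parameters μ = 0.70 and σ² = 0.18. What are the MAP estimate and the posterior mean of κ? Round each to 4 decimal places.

MAP estimate = 1.6820, posterior mean = 2.2034

Mode = exp(μ − σ²) = exp(0.52) = 1.6820.
Mean = exp(μ + σ²/2) = exp(0.790) = 2.2034.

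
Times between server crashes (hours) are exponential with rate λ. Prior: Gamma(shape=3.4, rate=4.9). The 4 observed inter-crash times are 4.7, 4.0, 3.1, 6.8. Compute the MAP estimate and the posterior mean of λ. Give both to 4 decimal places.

MAP = 0.2723; posterior mean = 0.3149

Σ times = 18.6. Posterior: Gamma(shape = 3.4+4 = 7.4, rate = 4.9+18.6 = 23.5).
Mode = (α−1)/β = 6.4/23.5 = 0.2723.
Mean = α/β = 7.4/23.5 = 0.3149.
Right-skewed posterior ⇒ mode < mean.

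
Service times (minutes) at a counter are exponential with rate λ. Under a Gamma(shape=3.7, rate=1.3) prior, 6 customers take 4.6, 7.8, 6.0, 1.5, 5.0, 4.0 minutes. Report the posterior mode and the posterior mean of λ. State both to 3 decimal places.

Σ times = 28.9. Posterior: Gamma(shape = 3.7+6 = 9.7, rate = 1.3+28.9 = 30.2).
Mode = (α−1)/β = 8.7/30.2 = 0.288.
Mean = α/β = 9.7/30.2 = 0.321.
Mean > mode: the posterior has a right tail.

MAP = 0.288; posterior mean = 0.321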